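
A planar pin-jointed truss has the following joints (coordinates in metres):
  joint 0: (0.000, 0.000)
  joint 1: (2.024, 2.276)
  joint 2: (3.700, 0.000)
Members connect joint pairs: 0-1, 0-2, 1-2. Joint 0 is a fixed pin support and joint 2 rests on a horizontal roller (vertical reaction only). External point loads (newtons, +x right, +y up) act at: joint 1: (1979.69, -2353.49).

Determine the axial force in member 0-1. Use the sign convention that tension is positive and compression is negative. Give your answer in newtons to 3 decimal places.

N=3 nodes, M=3 members, R=3 reactions → 2N=6, M+R=6
member 0 (0-1): L=3.0458, (cx,cy)=(0.6645,0.7473)
member 1 (0-2): L=3.7000, (cx,cy)=(1.0000,0.0000)
member 2 (1-2): L=2.8265, (cx,cy)=(0.5930,-0.8052)
solve A·x = −loads:
  F[0-1] = +203.0199 N (tension)
  F[0-2] = +1844.7778 N (tension)
  F[1-2] = -3111.1461 N (compression)
  Rx@0 = -1979.6900 N
  Ry@0 = -151.7095 N
  Ry@2 = +2505.1995 N

203.020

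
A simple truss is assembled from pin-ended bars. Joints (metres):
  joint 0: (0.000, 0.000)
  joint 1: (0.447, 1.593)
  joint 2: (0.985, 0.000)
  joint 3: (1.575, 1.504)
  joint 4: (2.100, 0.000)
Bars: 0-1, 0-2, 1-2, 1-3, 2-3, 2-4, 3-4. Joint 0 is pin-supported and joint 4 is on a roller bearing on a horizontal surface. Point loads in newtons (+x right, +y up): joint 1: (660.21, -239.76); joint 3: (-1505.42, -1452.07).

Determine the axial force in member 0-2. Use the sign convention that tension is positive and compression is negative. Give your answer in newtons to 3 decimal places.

N=5 nodes, M=7 members, R=3 reactions → 2N=10, M+R=10
member 0 (0-1): L=1.6545, (cx,cy)=(0.2702,0.9628)
member 1 (0-2): L=0.9850, (cx,cy)=(1.0000,0.0000)
member 2 (1-2): L=1.6814, (cx,cy)=(0.3200,-0.9474)
member 3 (1-3): L=1.1315, (cx,cy)=(0.9969,-0.0787)
member 4 (2-3): L=1.6156, (cx,cy)=(0.3652,0.9309)
member 5 (2-4): L=1.1150, (cx,cy)=(1.0000,0.0000)
member 6 (3-4): L=1.5930, (cx,cy)=(0.3296,-0.9441)
solve A·x = −loads:
  F[0-1] = -1172.7029 N (compression)
  F[0-2] = -528.3833 N (compression)
  F[1-2] = +1047.9753 N (tension)
  F[1-3] = -1316.4383 N (compression)
  F[2-3] = -1066.5441 N (compression)
  F[2-4] = +196.4338 N (tension)
  F[3-4] = -596.0354 N (compression)
  Rx@0 = +845.2100 N
  Ry@0 = +1129.0939 N
  Ry@4 = +562.7361 N

-528.383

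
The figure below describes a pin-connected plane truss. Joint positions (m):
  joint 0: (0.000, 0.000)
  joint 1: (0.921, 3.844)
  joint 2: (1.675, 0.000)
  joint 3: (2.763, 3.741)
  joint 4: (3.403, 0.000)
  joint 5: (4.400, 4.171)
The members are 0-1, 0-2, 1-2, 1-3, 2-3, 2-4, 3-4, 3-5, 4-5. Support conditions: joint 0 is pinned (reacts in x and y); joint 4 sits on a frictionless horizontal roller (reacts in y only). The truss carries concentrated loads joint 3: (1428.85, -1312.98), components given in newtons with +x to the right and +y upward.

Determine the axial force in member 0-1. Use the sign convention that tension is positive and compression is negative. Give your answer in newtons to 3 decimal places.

N=6 nodes, M=9 members, R=3 reactions → 2N=12, M+R=12
member 0 (0-1): L=3.9528, (cx,cy)=(0.2330,0.9725)
member 1 (0-2): L=1.6750, (cx,cy)=(1.0000,0.0000)
member 2 (1-2): L=3.9173, (cx,cy)=(0.1925,-0.9813)
member 3 (1-3): L=1.8449, (cx,cy)=(0.9984,-0.0558)
member 4 (2-3): L=3.8960, (cx,cy)=(0.2793,0.9602)
member 5 (2-4): L=1.7280, (cx,cy)=(1.0000,0.0000)
member 6 (3-4): L=3.7953, (cx,cy)=(0.1686,-0.9857)
member 7 (3-5): L=1.6925, (cx,cy)=(0.9672,0.2541)
member 8 (4-5): L=4.2885, (cx,cy)=(0.2325,0.9726)
solve A·x = −loads:
  F[0-1] = +1361.3055 N (tension)
  F[0-2] = +1111.6661 N (tension)
  F[1-2] = -1382.3002 N (compression)
  F[1-3] = +584.1628 N (tension)
  F[2-3] = +1412.6539 N (tension)
  F[2-4] = +451.0996 N (tension)
  F[3-4] = -2675.1261 N (compression)
  F[3-5] = +0.0000 N (tension)
  F[4-5] = -0.0000 N (compression)
  Rx@0 = -1428.8500 N
  Ry@0 = -1323.8380 N
  Ry@4 = +2636.8180 N

1361.305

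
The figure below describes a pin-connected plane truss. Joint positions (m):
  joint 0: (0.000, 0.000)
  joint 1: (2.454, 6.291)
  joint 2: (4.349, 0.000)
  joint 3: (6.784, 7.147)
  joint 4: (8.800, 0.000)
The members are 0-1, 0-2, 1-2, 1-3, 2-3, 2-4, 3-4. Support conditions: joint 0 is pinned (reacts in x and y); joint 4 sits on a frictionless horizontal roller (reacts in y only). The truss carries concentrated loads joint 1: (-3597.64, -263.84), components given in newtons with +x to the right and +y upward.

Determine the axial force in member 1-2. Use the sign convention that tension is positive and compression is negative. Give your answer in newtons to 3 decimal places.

N=5 nodes, M=7 members, R=3 reactions → 2N=10, M+R=10
member 0 (0-1): L=6.7527, (cx,cy)=(0.3634,0.9316)
member 1 (0-2): L=4.3490, (cx,cy)=(1.0000,0.0000)
member 2 (1-2): L=6.5702, (cx,cy)=(0.2884,-0.9575)
member 3 (1-3): L=4.4138, (cx,cy)=(0.9810,0.1939)
member 4 (2-3): L=7.5504, (cx,cy)=(0.3225,0.9466)
member 5 (2-4): L=4.4510, (cx,cy)=(1.0000,0.0000)
member 6 (3-4): L=7.4259, (cx,cy)=(0.2715,-0.9624)
solve A·x = −loads:
  F[0-1] = -2964.8803 N (compression)
  F[0-2] = -2520.1704 N (compression)
  F[1-2] = +2953.6505 N (tension)
  F[1-3] = +1700.5568 N (tension)
  F[2-3] = -2987.7661 N (compression)
  F[2-4] = -704.7195 N (compression)
  F[3-4] = +2595.8186 N (tension)
  Rx@0 = +3597.6400 N
  Ry@0 = +2762.1684 N
  Ry@4 = -2498.3284 N

2953.650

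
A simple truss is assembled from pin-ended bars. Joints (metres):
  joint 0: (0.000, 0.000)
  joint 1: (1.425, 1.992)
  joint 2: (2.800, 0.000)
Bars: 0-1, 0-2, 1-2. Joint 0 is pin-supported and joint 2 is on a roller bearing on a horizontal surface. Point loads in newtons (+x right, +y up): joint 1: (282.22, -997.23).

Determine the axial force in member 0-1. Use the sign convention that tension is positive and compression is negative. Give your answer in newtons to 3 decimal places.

N=3 nodes, M=3 members, R=3 reactions → 2N=6, M+R=6
member 0 (0-1): L=2.4492, (cx,cy)=(0.5818,0.8133)
member 1 (0-2): L=2.8000, (cx,cy)=(1.0000,0.0000)
member 2 (1-2): L=2.4205, (cx,cy)=(0.5681,-0.8230)
solve A·x = −loads:
  F[0-1] = -355.2501 N (compression)
  F[0-2] = +488.9107 N (tension)
  F[1-2] = -860.6509 N (compression)
  Rx@0 = -282.2200 N
  Ry@0 = +288.9318 N
  Ry@2 = +708.2982 N

-355.250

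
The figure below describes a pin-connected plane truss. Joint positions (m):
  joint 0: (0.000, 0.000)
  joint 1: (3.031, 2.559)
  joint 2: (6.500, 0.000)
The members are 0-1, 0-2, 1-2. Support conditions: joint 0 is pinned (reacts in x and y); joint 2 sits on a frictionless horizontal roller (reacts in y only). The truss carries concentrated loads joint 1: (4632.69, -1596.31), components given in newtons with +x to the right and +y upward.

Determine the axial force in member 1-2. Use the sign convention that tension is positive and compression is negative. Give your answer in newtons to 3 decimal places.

-4326.277

N=3 nodes, M=3 members, R=3 reactions → 2N=6, M+R=6
member 0 (0-1): L=3.9668, (cx,cy)=(0.7641,0.6451)
member 1 (0-2): L=6.5000, (cx,cy)=(1.0000,0.0000)
member 2 (1-2): L=4.3107, (cx,cy)=(0.8047,-0.5936)
solve A·x = −loads:
  F[0-1] = +1506.5999 N (tension)
  F[0-2] = +3481.5069 N (tension)
  F[1-2] = -4326.2773 N (compression)
  Rx@0 = -4632.6900 N
  Ry@0 = -971.9160 N
  Ry@2 = +2568.2260 N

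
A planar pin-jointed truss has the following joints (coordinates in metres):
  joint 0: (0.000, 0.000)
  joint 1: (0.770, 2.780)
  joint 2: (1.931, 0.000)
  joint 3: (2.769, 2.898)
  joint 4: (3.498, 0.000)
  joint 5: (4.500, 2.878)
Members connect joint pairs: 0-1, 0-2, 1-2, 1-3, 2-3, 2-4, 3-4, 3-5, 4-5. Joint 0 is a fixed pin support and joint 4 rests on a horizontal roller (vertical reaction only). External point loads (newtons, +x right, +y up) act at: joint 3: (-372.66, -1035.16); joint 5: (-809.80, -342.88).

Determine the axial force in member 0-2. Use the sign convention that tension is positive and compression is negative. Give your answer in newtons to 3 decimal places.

N=6 nodes, M=9 members, R=3 reactions → 2N=12, M+R=12
member 0 (0-1): L=2.8847, (cx,cy)=(0.2669,0.9637)
member 1 (0-2): L=1.9310, (cx,cy)=(1.0000,0.0000)
member 2 (1-2): L=3.0127, (cx,cy)=(0.3854,-0.9228)
member 3 (1-3): L=2.0025, (cx,cy)=(0.9983,0.0589)
member 4 (2-3): L=3.0167, (cx,cy)=(0.2778,0.9606)
member 5 (2-4): L=1.5670, (cx,cy)=(1.0000,0.0000)
member 6 (3-4): L=2.9883, (cx,cy)=(0.2440,-0.9698)
member 7 (3-5): L=1.7311, (cx,cy)=(0.9999,-0.0116)
member 8 (4-5): L=3.0474, (cx,cy)=(0.3288,0.9444)
solve A·x = −loads:
  F[0-1] = -1133.6543 N (compression)
  F[0-2] = -879.8552 N (compression)
  F[1-2] = +1136.5908 N (tension)
  F[1-3] = -741.9013 N (compression)
  F[2-3] = -1091.7715 N (compression)
  F[2-4] = -138.5708 N (compression)
  F[3-4] = +67.3409 N (tension)
  F[3-5] = -687.7031 N (compression)
  F[4-5] = -371.4797 N (compression)
  Rx@0 = +1182.4600 N
  Ry@0 = +1092.5211 N
  Ry@4 = +285.5189 N

-879.855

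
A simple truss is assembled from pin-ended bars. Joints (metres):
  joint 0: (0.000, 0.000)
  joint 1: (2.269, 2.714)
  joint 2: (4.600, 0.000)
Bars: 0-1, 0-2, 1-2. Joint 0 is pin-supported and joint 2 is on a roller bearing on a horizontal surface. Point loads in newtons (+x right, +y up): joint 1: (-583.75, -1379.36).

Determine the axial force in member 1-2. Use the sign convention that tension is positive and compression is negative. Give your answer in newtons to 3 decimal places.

-442.881

N=3 nodes, M=3 members, R=3 reactions → 2N=6, M+R=6
member 0 (0-1): L=3.5375, (cx,cy)=(0.6414,0.7672)
member 1 (0-2): L=4.6000, (cx,cy)=(1.0000,0.0000)
member 2 (1-2): L=3.5776, (cx,cy)=(0.6516,-0.7586)
solve A·x = −loads:
  F[0-1] = -1359.9936 N (compression)
  F[0-2] = +288.5594 N (tension)
  F[1-2] = -442.8810 N (compression)
  Rx@0 = +583.7500 N
  Ry@0 = +1043.3882 N
  Ry@2 = +335.9718 N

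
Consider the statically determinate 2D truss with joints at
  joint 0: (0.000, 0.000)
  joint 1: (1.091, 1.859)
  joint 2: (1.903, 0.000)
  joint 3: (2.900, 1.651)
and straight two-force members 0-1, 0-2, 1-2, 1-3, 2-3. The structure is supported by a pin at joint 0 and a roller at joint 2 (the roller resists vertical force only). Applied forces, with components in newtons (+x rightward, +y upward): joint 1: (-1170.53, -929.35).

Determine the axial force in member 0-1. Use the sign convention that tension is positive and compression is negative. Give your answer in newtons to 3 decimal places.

-1785.635

N=4 nodes, M=5 members, R=3 reactions → 2N=8, M+R=8
member 0 (0-1): L=2.1555, (cx,cy)=(0.5061,0.8624)
member 1 (0-2): L=1.9030, (cx,cy)=(1.0000,0.0000)
member 2 (1-2): L=2.0286, (cx,cy)=(0.4003,-0.9164)
member 3 (1-3): L=1.8209, (cx,cy)=(0.9935,-0.1142)
member 4 (2-3): L=1.9287, (cx,cy)=(0.5169,0.8560)
solve A·x = −loads:
  F[0-1] = -1785.6345 N (compression)
  F[0-2] = -266.7345 N (compression)
  F[1-2] = +666.3770 N (tension)
  F[1-3] = +0.0000 N (tension)
  F[2-3] = -0.0000 N (compression)
  Rx@0 = +1170.5300 N
  Ry@0 = +1540.0144 N
  Ry@2 = -610.6644 N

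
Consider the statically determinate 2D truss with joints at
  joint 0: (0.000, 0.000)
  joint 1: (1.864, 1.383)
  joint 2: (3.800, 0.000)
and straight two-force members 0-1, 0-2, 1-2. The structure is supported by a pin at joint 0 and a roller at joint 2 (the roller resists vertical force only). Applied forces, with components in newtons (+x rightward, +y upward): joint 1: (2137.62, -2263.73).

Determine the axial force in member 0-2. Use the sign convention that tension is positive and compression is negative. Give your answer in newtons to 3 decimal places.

N=3 nodes, M=3 members, R=3 reactions → 2N=6, M+R=6
member 0 (0-1): L=2.3210, (cx,cy)=(0.8031,0.5959)
member 1 (0-2): L=3.8000, (cx,cy)=(1.0000,0.0000)
member 2 (1-2): L=2.3792, (cx,cy)=(0.8137,-0.5813)
solve A·x = −loads:
  F[0-1] = -629.9001 N (compression)
  F[0-2] = +2643.4873 N (tension)
  F[1-2] = -3248.7045 N (compression)
  Rx@0 = -2137.6200 N
  Ry@0 = +375.3297 N
  Ry@2 = +1888.4003 N

2643.487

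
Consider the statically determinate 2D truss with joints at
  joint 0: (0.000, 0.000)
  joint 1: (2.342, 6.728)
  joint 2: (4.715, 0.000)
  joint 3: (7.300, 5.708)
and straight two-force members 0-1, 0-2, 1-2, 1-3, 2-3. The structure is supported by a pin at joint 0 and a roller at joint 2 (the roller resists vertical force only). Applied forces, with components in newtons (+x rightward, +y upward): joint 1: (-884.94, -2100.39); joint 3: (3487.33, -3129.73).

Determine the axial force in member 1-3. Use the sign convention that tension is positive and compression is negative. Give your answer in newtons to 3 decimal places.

4580.646

N=4 nodes, M=5 members, R=3 reactions → 2N=8, M+R=8
member 0 (0-1): L=7.1240, (cx,cy)=(0.3287,0.9444)
member 1 (0-2): L=4.7150, (cx,cy)=(1.0000,0.0000)
member 2 (1-2): L=7.1342, (cx,cy)=(0.3326,-0.9431)
member 3 (1-3): L=5.0618, (cx,cy)=(0.9795,-0.2015)
member 4 (2-3): L=6.2661, (cx,cy)=(0.4125,0.9109)
solve A·x = −loads:
  F[0-1] = +3830.7228 N (tension)
  F[0-2] = +1343.0426 N (tension)
  F[1-2] = -7042.2094 N (compression)
  F[1-3] = +4580.6456 N (tension)
  F[2-3] = -2422.4368 N (compression)
  Rx@0 = -2602.3900 N
  Ry@0 = -3617.8006 N
  Ry@2 = +8847.9206 N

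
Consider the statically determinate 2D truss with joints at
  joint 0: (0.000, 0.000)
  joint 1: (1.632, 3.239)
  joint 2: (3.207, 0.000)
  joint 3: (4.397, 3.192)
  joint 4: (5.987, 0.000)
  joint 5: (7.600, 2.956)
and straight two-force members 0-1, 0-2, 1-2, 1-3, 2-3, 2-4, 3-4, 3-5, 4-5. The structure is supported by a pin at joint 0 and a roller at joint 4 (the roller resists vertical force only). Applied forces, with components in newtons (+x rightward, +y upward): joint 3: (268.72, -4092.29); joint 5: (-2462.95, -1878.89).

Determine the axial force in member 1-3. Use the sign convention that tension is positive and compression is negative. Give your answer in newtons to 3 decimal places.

N=6 nodes, M=9 members, R=3 reactions → 2N=12, M+R=12
member 0 (0-1): L=3.6269, (cx,cy)=(0.4500,0.8930)
member 1 (0-2): L=3.2070, (cx,cy)=(1.0000,0.0000)
member 2 (1-2): L=3.6016, (cx,cy)=(0.4373,-0.8993)
member 3 (1-3): L=2.7654, (cx,cy)=(0.9999,-0.0170)
member 4 (2-3): L=3.4066, (cx,cy)=(0.3493,0.9370)
member 5 (2-4): L=2.7800, (cx,cy)=(1.0000,0.0000)
member 6 (3-4): L=3.5661, (cx,cy)=(0.4459,-0.8951)
member 7 (3-5): L=3.2117, (cx,cy)=(0.9973,-0.0735)
member 8 (4-5): L=3.3674, (cx,cy)=(0.4790,0.8778)
solve A·x = −loads:
  F[0-1] = -1851.4033 N (compression)
  F[0-2] = -1361.1566 N (compression)
  F[1-2] = +1869.6947 N (tension)
  F[1-3] = -1650.9328 N (compression)
  F[2-3] = -1794.4917 N (compression)
  F[2-4] = +83.3185 N (tension)
  F[3-4] = -2610.9602 N (compression)
  F[3-5] = -1385.8740 N (compression)
  F[4-5] = -2256.4252 N (compression)
  Rx@0 = +2194.2300 N
  Ry@0 = +1653.3852 N
  Ry@4 = +4317.7948 N

-1650.933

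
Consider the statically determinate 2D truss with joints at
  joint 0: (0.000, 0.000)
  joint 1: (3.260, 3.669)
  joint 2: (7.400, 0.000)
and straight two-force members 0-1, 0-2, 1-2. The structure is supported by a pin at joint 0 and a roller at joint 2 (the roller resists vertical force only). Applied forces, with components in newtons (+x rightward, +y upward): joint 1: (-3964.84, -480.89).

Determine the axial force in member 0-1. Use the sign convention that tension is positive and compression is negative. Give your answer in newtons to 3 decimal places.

N=3 nodes, M=3 members, R=3 reactions → 2N=6, M+R=6
member 0 (0-1): L=4.9081, (cx,cy)=(0.6642,0.7475)
member 1 (0-2): L=7.4000, (cx,cy)=(1.0000,0.0000)
member 2 (1-2): L=5.5318, (cx,cy)=(0.7484,-0.6633)
solve A·x = −loads:
  F[0-1] = -2989.5878 N (compression)
  F[0-2] = -1979.1197 N (compression)
  F[1-2] = +2644.4824 N (tension)
  Rx@0 = +3964.8400 N
  Ry@0 = +2234.8490 N
  Ry@2 = -1753.9590 N

-2989.588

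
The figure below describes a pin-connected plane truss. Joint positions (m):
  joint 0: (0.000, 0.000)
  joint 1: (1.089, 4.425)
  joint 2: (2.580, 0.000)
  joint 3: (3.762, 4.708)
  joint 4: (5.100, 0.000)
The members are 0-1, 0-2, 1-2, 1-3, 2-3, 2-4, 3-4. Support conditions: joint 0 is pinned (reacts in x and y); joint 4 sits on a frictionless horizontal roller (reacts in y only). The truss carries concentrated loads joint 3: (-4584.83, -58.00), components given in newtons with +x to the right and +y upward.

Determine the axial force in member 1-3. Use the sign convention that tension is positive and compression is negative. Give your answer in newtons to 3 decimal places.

N=5 nodes, M=7 members, R=3 reactions → 2N=10, M+R=10
member 0 (0-1): L=4.5570, (cx,cy)=(0.2390,0.9710)
member 1 (0-2): L=2.5800, (cx,cy)=(1.0000,0.0000)
member 2 (1-2): L=4.6694, (cx,cy)=(0.3193,-0.9477)
member 3 (1-3): L=2.6879, (cx,cy)=(0.9944,0.1053)
member 4 (2-3): L=4.8541, (cx,cy)=(0.2435,0.9699)
member 5 (2-4): L=2.5200, (cx,cy)=(1.0000,0.0000)
member 6 (3-4): L=4.8944, (cx,cy)=(0.2734,-0.9619)
solve A·x = −loads:
  F[0-1] = -4374.3845 N (compression)
  F[0-2] = -3539.4776 N (compression)
  F[1-2] = +4215.1307 N (tension)
  F[1-3] = -2404.6505 N (compression)
  F[2-3] = -4118.4363 N (compression)
  F[2-4] = -1190.6847 N (compression)
  F[3-4] = +4355.5534 N (tension)
  Rx@0 = +4584.8300 N
  Ry@0 = +4247.6439 N
  Ry@4 = -4189.6439 N

-2404.650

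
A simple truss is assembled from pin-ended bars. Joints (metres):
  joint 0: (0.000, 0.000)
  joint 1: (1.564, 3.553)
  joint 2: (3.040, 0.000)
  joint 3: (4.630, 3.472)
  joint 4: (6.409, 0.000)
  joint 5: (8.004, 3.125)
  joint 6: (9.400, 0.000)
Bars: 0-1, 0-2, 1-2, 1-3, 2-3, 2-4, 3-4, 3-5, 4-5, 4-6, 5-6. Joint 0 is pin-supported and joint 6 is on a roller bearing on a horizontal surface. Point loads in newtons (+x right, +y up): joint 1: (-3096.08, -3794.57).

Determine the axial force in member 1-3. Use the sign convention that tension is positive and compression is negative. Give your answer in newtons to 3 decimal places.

N=7 nodes, M=11 members, R=3 reactions → 2N=14, M+R=14
member 0 (0-1): L=3.8820, (cx,cy)=(0.4029,0.9153)
member 1 (0-2): L=3.0400, (cx,cy)=(1.0000,0.0000)
member 2 (1-2): L=3.8474, (cx,cy)=(0.3836,-0.9235)
member 3 (1-3): L=3.0671, (cx,cy)=(0.9997,-0.0264)
member 4 (2-3): L=3.8188, (cx,cy)=(0.4164,0.9092)
member 5 (2-4): L=3.3690, (cx,cy)=(1.0000,0.0000)
member 6 (3-4): L=3.9012, (cx,cy)=(0.4560,-0.8900)
member 7 (3-5): L=3.3918, (cx,cy)=(0.9948,-0.1023)
member 8 (4-5): L=3.5085, (cx,cy)=(0.4546,0.8907)
member 9 (4-6): L=2.9910, (cx,cy)=(1.0000,0.0000)
member 10 (5-6): L=3.4226, (cx,cy)=(0.4079,-0.9130)
solve A·x = −loads:
  F[0-1] = -4734.7374 N (compression)
  F[0-2] = -1188.5236 N (compression)
  F[1-2] = +555.6488 N (tension)
  F[1-3] = +975.6965 N (tension)
  F[2-3] = -564.3802 N (compression)
  F[2-4] = -740.3673 N (compression)
  F[3-4] = +548.8912 N (tension)
  F[3-5] = +492.6526 N (tension)
  F[4-5] = -548.4497 N (compression)
  F[4-6] = -240.7376 N (compression)
  F[5-6] = +590.2274 N (tension)
  Rx@0 = +3096.0800 N
  Ry@0 = +4333.4705 N
  Ry@6 = -538.9005 N

975.696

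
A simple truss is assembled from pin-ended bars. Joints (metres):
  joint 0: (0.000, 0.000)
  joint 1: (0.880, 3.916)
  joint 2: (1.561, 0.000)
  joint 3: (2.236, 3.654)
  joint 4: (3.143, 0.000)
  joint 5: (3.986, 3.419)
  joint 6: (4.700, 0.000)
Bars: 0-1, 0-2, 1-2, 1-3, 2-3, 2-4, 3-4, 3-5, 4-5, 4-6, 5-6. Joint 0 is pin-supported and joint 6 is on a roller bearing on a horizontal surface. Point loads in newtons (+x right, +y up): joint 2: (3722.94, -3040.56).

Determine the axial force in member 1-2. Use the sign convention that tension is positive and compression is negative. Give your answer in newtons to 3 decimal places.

2225.455

N=7 nodes, M=11 members, R=3 reactions → 2N=14, M+R=14
member 0 (0-1): L=4.0137, (cx,cy)=(0.2193,0.9757)
member 1 (0-2): L=1.5610, (cx,cy)=(1.0000,0.0000)
member 2 (1-2): L=3.9748, (cx,cy)=(0.1713,-0.9852)
member 3 (1-3): L=1.3811, (cx,cy)=(0.9818,-0.1897)
member 4 (2-3): L=3.7158, (cx,cy)=(0.1817,0.9834)
member 5 (2-4): L=1.5820, (cx,cy)=(1.0000,0.0000)
member 6 (3-4): L=3.7649, (cx,cy)=(0.2409,-0.9705)
member 7 (3-5): L=1.7657, (cx,cy)=(0.9911,-0.1331)
member 8 (4-5): L=3.5214, (cx,cy)=(0.2394,0.9709)
member 9 (4-6): L=1.5570, (cx,cy)=(1.0000,0.0000)
member 10 (5-6): L=3.4928, (cx,cy)=(0.2044,-0.9789)
solve A·x = −loads:
  F[0-1] = -2081.3484 N (compression)
  F[0-2] = +4179.2784 N (tension)
  F[1-2] = +2225.4547 N (tension)
  F[1-3] = -853.1188 N (compression)
  F[2-3] = +862.3595 N (tension)
  F[2-4] = +680.9744 N (tension)
  F[3-4] = -978.9089 N (compression)
  F[3-5] = -449.1407 N (compression)
  F[4-5] = +978.5306 N (tension)
  F[4-6] = +210.8908 N (tension)
  F[5-6] = -1031.6396 N (compression)
  Rx@0 = -3722.9400 N
  Ry@0 = +2030.7059 N
  Ry@6 = +1009.8541 N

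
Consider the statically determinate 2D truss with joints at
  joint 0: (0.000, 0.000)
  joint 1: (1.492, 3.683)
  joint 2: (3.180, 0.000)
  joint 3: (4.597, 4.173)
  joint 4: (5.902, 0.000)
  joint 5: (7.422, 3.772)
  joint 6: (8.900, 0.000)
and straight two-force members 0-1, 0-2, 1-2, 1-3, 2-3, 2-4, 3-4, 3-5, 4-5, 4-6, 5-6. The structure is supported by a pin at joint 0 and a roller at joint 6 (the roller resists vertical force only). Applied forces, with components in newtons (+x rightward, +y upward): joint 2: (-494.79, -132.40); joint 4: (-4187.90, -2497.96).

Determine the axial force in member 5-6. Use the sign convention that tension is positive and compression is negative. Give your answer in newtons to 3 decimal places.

N=7 nodes, M=11 members, R=3 reactions → 2N=14, M+R=14
member 0 (0-1): L=3.9737, (cx,cy)=(0.3755,0.9268)
member 1 (0-2): L=3.1800, (cx,cy)=(1.0000,0.0000)
member 2 (1-2): L=4.0514, (cx,cy)=(0.4166,-0.9091)
member 3 (1-3): L=3.1434, (cx,cy)=(0.9878,0.1559)
member 4 (2-3): L=4.4070, (cx,cy)=(0.3215,0.9469)
member 5 (2-4): L=2.7220, (cx,cy)=(1.0000,0.0000)
member 6 (3-4): L=4.3723, (cx,cy)=(0.2985,-0.9544)
member 7 (3-5): L=2.8533, (cx,cy)=(0.9901,-0.1405)
member 8 (4-5): L=4.0667, (cx,cy)=(0.3738,0.9275)
member 9 (4-6): L=2.9980, (cx,cy)=(1.0000,0.0000)
member 10 (5-6): L=4.0512, (cx,cy)=(0.3648,-0.9311)
solve A·x = −loads:
  F[0-1] = -999.6810 N (compression)
  F[0-2] = -4307.3442 N (compression)
  F[1-2] = +889.7106 N (tension)
  F[1-3] = -755.2729 N (compression)
  F[2-3] = -714.3406 N (compression)
  F[2-4] = -3212.1759 N (compression)
  F[3-4] = +1022.5752 N (tension)
  F[3-5] = -1293.7728 N (compression)
  F[4-5] = +1640.9224 N (tension)
  F[4-6] = +667.6153 N (tension)
  F[5-6] = -1829.9482 N (compression)
  Rx@0 = +4682.6900 N
  Ry@0 = +926.5407 N
  Ry@6 = +1703.8193 N

-1829.948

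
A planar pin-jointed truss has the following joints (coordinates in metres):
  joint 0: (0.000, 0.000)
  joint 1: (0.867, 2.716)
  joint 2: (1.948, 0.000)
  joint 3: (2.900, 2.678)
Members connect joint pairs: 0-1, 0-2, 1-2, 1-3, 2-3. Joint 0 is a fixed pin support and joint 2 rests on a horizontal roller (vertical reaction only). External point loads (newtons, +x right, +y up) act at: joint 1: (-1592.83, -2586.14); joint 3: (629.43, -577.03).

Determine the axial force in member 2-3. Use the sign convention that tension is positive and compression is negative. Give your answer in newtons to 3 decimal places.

-595.960

N=4 nodes, M=5 members, R=3 reactions → 2N=8, M+R=8
member 0 (0-1): L=2.8510, (cx,cy)=(0.3041,0.9526)
member 1 (0-2): L=1.9480, (cx,cy)=(1.0000,0.0000)
member 2 (1-2): L=2.9232, (cx,cy)=(0.3698,-0.9291)
member 3 (1-3): L=2.0334, (cx,cy)=(0.9998,-0.0187)
member 4 (2-3): L=2.8422, (cx,cy)=(0.3350,0.9422)
solve A·x = −loads:
  F[0-1] = -2633.3385 N (compression)
  F[0-2] = -162.5988 N (compression)
  F[1-2] = -100.1098 N (compression)
  F[1-3] = +829.1940 N (tension)
  F[2-3] = -595.9597 N (compression)
  Rx@0 = +963.4000 N
  Ry@0 = +2508.6230 N
  Ry@2 = +654.5470 N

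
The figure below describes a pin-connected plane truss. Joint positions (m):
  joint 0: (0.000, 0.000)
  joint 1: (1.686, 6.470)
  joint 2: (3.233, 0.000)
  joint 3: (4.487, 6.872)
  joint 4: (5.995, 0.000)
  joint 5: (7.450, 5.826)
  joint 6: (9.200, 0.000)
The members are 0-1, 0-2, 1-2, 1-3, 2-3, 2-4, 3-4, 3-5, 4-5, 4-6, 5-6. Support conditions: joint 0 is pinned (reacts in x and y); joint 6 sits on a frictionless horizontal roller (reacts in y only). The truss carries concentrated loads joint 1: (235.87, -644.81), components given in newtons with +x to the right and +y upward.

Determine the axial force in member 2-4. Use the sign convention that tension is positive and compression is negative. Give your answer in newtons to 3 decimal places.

N=7 nodes, M=11 members, R=3 reactions → 2N=14, M+R=14
member 0 (0-1): L=6.6861, (cx,cy)=(0.2522,0.9677)
member 1 (0-2): L=3.2330, (cx,cy)=(1.0000,0.0000)
member 2 (1-2): L=6.6524, (cx,cy)=(0.2325,-0.9726)
member 3 (1-3): L=2.8297, (cx,cy)=(0.9899,0.1421)
member 4 (2-3): L=6.9855, (cx,cy)=(0.1795,0.9838)
member 5 (2-4): L=2.7620, (cx,cy)=(1.0000,0.0000)
member 6 (3-4): L=7.0355, (cx,cy)=(0.2143,-0.9768)
member 7 (3-5): L=3.1422, (cx,cy)=(0.9430,-0.3329)
member 8 (4-5): L=6.0049, (cx,cy)=(0.2423,0.9702)
member 9 (4-6): L=3.2050, (cx,cy)=(1.0000,0.0000)
member 10 (5-6): L=6.0832, (cx,cy)=(0.2877,-0.9577)
solve A·x = −loads:
  F[0-1] = -372.8112 N (compression)
  F[0-2] = +329.8804 N (tension)
  F[1-2] = -329.4276 N (compression)
  F[1-3] = -255.8676 N (compression)
  F[2-3] = +325.6870 N (tension)
  F[2-4] = +194.8067 N (tension)
  F[3-4] = -238.9055 N (compression)
  F[3-5] = -152.2847 N (compression)
  F[4-5] = +240.5202 N (tension)
  F[4-6] = +85.3212 N (tension)
  F[5-6] = -296.5842 N (compression)
  Rx@0 = -235.8700 N
  Ry@0 = +360.7634 N
  Ry@6 = +284.0466 N

194.807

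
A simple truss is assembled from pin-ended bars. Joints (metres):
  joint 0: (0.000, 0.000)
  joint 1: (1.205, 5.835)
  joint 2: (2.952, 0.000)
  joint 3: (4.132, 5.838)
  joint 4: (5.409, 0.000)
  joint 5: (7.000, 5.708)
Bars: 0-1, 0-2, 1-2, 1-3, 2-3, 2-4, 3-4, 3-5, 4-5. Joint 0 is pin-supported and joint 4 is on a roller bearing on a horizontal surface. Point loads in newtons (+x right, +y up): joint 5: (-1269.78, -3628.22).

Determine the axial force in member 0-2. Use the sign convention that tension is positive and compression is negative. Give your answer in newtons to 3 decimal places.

-1213.450

N=6 nodes, M=9 members, R=3 reactions → 2N=12, M+R=12
member 0 (0-1): L=5.9581, (cx,cy)=(0.2022,0.9793)
member 1 (0-2): L=2.9520, (cx,cy)=(1.0000,0.0000)
member 2 (1-2): L=6.0909, (cx,cy)=(0.2868,-0.9580)
member 3 (1-3): L=2.9270, (cx,cy)=(1.0000,0.0010)
member 4 (2-3): L=5.9561, (cx,cy)=(0.1981,0.9802)
member 5 (2-4): L=2.4570, (cx,cy)=(1.0000,0.0000)
member 6 (3-4): L=5.9760, (cx,cy)=(0.2137,-0.9769)
member 7 (3-5): L=2.8709, (cx,cy)=(0.9990,-0.0453)
member 8 (4-5): L=5.9256, (cx,cy)=(0.2685,0.9633)
solve A·x = −loads:
  F[0-1] = -278.5245 N (compression)
  F[0-2] = -1213.4499 N (compression)
  F[1-2] = +284.5844 N (tension)
  F[1-3] = -137.9549 N (compression)
  F[2-3] = -278.1406 N (compression)
  F[2-4] = -1076.7206 N (compression)
  F[3-4] = +291.0618 N (tension)
  F[3-5] = -255.5175 N (compression)
  F[4-5] = -3778.5358 N (compression)
  Rx@0 = +1269.7800 N
  Ry@0 = +272.7688 N
  Ry@4 = +3355.4512 N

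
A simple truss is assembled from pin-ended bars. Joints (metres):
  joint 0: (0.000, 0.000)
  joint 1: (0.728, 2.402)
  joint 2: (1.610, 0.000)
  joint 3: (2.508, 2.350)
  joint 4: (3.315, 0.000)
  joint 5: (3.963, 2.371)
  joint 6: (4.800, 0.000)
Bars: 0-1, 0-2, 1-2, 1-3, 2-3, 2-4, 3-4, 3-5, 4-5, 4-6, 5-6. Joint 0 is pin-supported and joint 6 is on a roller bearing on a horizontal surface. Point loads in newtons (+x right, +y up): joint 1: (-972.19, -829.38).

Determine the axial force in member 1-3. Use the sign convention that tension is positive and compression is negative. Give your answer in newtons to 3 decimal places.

N=7 nodes, M=11 members, R=3 reactions → 2N=14, M+R=14
member 0 (0-1): L=2.5099, (cx,cy)=(0.2901,0.9570)
member 1 (0-2): L=1.6100, (cx,cy)=(1.0000,0.0000)
member 2 (1-2): L=2.5588, (cx,cy)=(0.3447,-0.9387)
member 3 (1-3): L=1.7808, (cx,cy)=(0.9996,-0.0292)
member 4 (2-3): L=2.5157, (cx,cy)=(0.3570,0.9341)
member 5 (2-4): L=1.7050, (cx,cy)=(1.0000,0.0000)
member 6 (3-4): L=2.4847, (cx,cy)=(0.3248,-0.9458)
member 7 (3-5): L=1.4552, (cx,cy)=(0.9999,0.0144)
member 8 (4-5): L=2.4580, (cx,cy)=(0.2636,0.9646)
member 9 (4-6): L=1.4850, (cx,cy)=(1.0000,0.0000)
member 10 (5-6): L=2.5144, (cx,cy)=(0.3329,-0.9430)
solve A·x = −loads:
  F[0-1] = -1243.5497 N (compression)
  F[0-2] = -611.4964 N (compression)
  F[1-2] = +369.1898 N (tension)
  F[1-3] = +484.4466 N (tension)
  F[2-3] = -371.0055 N (compression)
  F[2-4] = -351.8081 N (compression)
  F[3-4] = +384.8481 N (tension)
  F[3-5] = +226.8380 N (tension)
  F[4-5] = -377.3334 N (compression)
  F[4-6] = -127.3365 N (compression)
  F[5-6] = +382.5269 N (tension)
  Rx@0 = +972.1900 N
  Ry@0 = +1190.0908 N
  Ry@6 = -360.7108 N

484.447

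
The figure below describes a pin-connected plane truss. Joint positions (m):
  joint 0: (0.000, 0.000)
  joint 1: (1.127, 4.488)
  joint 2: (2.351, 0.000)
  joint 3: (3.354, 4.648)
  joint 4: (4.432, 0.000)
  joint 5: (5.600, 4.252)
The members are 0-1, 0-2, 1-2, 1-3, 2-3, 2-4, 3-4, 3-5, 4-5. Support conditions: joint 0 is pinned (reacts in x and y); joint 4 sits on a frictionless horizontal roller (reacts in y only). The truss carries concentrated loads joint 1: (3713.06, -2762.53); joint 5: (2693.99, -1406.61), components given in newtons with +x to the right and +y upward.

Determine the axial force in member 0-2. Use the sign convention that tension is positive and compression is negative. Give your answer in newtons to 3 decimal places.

5238.065

N=6 nodes, M=9 members, R=3 reactions → 2N=12, M+R=12
member 0 (0-1): L=4.6273, (cx,cy)=(0.2436,0.9699)
member 1 (0-2): L=2.3510, (cx,cy)=(1.0000,0.0000)
member 2 (1-2): L=4.6519, (cx,cy)=(0.2631,-0.9648)
member 3 (1-3): L=2.2327, (cx,cy)=(0.9974,0.0717)
member 4 (2-3): L=4.7550, (cx,cy)=(0.2109,0.9775)
member 5 (2-4): L=2.0810, (cx,cy)=(1.0000,0.0000)
member 6 (3-4): L=4.7714, (cx,cy)=(0.2259,-0.9741)
member 7 (3-5): L=2.2806, (cx,cy)=(0.9848,-0.1736)
member 8 (4-5): L=4.4095, (cx,cy)=(0.2649,0.9643)
solve A·x = −loads:
  F[0-1] = +4799.7241 N (tension)
  F[0-2] = +5238.0654 N (tension)
  F[1-2] = -7726.6992 N (compression)
  F[1-3] = -512.3636 N (compression)
  F[2-3] = +7626.0271 N (tension)
  F[2-4] = +1596.4298 N (tension)
  F[3-4] = -8146.3847 N (compression)
  F[3-5] = +2983.3975 N (tension)
  F[4-5] = -921.5024 N (compression)
  Rx@0 = -6407.0500 N
  Ry@0 = -4655.1935 N
  Ry@4 = +8824.3335 N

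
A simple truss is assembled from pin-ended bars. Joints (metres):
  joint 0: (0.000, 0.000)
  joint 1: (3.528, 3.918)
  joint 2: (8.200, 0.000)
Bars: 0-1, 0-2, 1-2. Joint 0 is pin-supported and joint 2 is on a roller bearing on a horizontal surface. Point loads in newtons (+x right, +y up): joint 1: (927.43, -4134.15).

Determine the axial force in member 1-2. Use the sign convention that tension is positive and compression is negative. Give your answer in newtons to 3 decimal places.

N=3 nodes, M=3 members, R=3 reactions → 2N=6, M+R=6
member 0 (0-1): L=5.2723, (cx,cy)=(0.6692,0.7431)
member 1 (0-2): L=8.2000, (cx,cy)=(1.0000,0.0000)
member 2 (1-2): L=6.0974, (cx,cy)=(0.7662,-0.6426)
solve A·x = −loads:
  F[0-1] = -2573.3601 N (compression)
  F[0-2] = +2649.4025 N (tension)
  F[1-2] = -3457.7208 N (compression)
  Rx@0 = -927.4300 N
  Ry@0 = +1912.3266 N
  Ry@2 = +2221.8234 N

-3457.721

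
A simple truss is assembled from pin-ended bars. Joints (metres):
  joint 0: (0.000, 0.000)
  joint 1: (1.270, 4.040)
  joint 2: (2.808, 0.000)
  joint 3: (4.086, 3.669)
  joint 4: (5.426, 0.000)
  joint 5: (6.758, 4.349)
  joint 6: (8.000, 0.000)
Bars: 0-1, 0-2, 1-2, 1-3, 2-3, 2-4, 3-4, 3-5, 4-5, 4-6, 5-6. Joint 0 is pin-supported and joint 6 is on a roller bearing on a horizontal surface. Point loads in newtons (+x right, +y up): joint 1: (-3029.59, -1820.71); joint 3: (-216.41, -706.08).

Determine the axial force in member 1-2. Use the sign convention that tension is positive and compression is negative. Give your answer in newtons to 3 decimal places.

N=7 nodes, M=11 members, R=3 reactions → 2N=14, M+R=14
member 0 (0-1): L=4.2349, (cx,cy)=(0.2999,0.9540)
member 1 (0-2): L=2.8080, (cx,cy)=(1.0000,0.0000)
member 2 (1-2): L=4.3229, (cx,cy)=(0.3558,-0.9346)
member 3 (1-3): L=2.8403, (cx,cy)=(0.9914,-0.1306)
member 4 (2-3): L=3.8852, (cx,cy)=(0.3289,0.9444)
member 5 (2-4): L=2.6180, (cx,cy)=(1.0000,0.0000)
member 6 (3-4): L=3.9060, (cx,cy)=(0.3431,-0.9393)
member 7 (3-5): L=2.7572, (cx,cy)=(0.9691,0.2466)
member 8 (4-5): L=4.5484, (cx,cy)=(0.2928,0.9562)
member 9 (4-6): L=2.5740, (cx,cy)=(1.0000,0.0000)
member 10 (5-6): L=4.5229, (cx,cy)=(0.2746,-0.9616)
solve A·x = −loads:
  F[0-1] = -3675.4821 N (compression)
  F[0-2] = -2143.7670 N (compression)
  F[1-2] = +1612.8089 N (tension)
  F[1-3] = +1365.2424 N (tension)
  F[2-3] = -1596.1018 N (compression)
  F[2-4] = -1044.9344 N (compression)
  F[3-4] = +1213.1588 N (tension)
  F[3-5] = +648.7915 N (tension)
  F[4-5] = -1191.7869 N (compression)
  F[4-6] = -279.7358 N (compression)
  F[5-6] = +1018.6870 N (tension)
  Rx@0 = +3246.0000 N
  Ry@0 = +3506.3159 N
  Ry@6 = -979.5259 N

1612.809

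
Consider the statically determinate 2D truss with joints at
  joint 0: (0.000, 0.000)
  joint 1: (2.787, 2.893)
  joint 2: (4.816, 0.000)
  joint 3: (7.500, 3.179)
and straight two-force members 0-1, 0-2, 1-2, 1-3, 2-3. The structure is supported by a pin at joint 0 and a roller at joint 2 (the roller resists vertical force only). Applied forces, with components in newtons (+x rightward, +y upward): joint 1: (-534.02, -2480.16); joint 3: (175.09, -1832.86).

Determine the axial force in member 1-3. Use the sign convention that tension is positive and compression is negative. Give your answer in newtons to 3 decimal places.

1818.916

N=4 nodes, M=5 members, R=3 reactions → 2N=8, M+R=8
member 0 (0-1): L=4.0171, (cx,cy)=(0.6938,0.7202)
member 1 (0-2): L=4.8160, (cx,cy)=(1.0000,0.0000)
member 2 (1-2): L=3.5336, (cx,cy)=(0.5742,-0.8187)
member 3 (1-3): L=4.7217, (cx,cy)=(0.9982,0.0606)
member 4 (2-3): L=4.1605, (cx,cy)=(0.6451,0.7641)
solve A·x = −loads:
  F[0-1] = -317.4851 N (compression)
  F[0-2] = -138.6620 N (compression)
  F[1-2] = -2615.4943 N (compression)
  F[1-3] = +1818.9161 N (tension)
  F[2-3] = -2542.9472 N (compression)
  Rx@0 = +358.9300 N
  Ry@0 = +228.6456 N
  Ry@2 = +4084.3744 N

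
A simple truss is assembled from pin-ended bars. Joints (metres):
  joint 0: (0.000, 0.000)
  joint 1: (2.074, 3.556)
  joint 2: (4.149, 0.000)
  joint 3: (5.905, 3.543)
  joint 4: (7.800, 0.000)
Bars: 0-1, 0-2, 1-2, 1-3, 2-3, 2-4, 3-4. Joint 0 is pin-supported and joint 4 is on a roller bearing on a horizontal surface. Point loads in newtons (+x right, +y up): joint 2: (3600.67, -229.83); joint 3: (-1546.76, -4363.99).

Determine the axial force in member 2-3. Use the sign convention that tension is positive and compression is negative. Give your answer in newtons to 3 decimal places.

-1839.285

N=5 nodes, M=7 members, R=3 reactions → 2N=10, M+R=10
member 0 (0-1): L=4.1166, (cx,cy)=(0.5038,0.8638)
member 1 (0-2): L=4.1490, (cx,cy)=(1.0000,0.0000)
member 2 (1-2): L=4.1171, (cx,cy)=(0.5040,-0.8637)
member 3 (1-3): L=3.8310, (cx,cy)=(1.0000,-0.0034)
member 4 (2-3): L=3.9543, (cx,cy)=(0.4441,0.8960)
member 5 (2-4): L=3.6510, (cx,cy)=(1.0000,0.0000)
member 6 (3-4): L=4.0179, (cx,cy)=(0.4716,-0.8818)
solve A·x = −loads:
  F[0-1] = -2165.2689 N (compression)
  F[0-2] = +3144.7954 N (tension)
  F[1-2] = +2174.1248 N (tension)
  F[1-3] = -2186.6392 N (compression)
  F[2-3] = -1839.2846 N (compression)
  F[2-4] = +1456.6469 N (tension)
  F[3-4] = -3088.5097 N (compression)
  Rx@0 = -2053.9100 N
  Ry@0 = +1870.3899 N
  Ry@4 = +2723.4301 N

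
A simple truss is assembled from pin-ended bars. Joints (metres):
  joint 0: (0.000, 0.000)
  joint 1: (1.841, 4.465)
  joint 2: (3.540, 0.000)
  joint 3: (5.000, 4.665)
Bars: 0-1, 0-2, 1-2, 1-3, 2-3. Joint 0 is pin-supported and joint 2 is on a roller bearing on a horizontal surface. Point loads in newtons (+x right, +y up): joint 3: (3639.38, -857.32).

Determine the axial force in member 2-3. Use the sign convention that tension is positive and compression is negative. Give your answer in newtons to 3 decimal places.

N=4 nodes, M=5 members, R=3 reactions → 2N=8, M+R=8
member 0 (0-1): L=4.8296, (cx,cy)=(0.3812,0.9245)
member 1 (0-2): L=3.5400, (cx,cy)=(1.0000,0.0000)
member 2 (1-2): L=4.7773, (cx,cy)=(0.3556,-0.9346)
member 3 (1-3): L=3.1653, (cx,cy)=(0.9980,0.0632)
member 4 (2-3): L=4.8881, (cx,cy)=(0.2987,0.9544)
solve A·x = −loads:
  F[0-1] = +5570.1009 N (tension)
  F[0-2] = +1516.1291 N (tension)
  F[1-2] = -5239.6971 N (compression)
  F[1-3] = +3994.6704 N (tension)
  F[2-3] = -1162.8009 N (compression)
  Rx@0 = -3639.3800 N
  Ry@0 = -5149.5466 N
  Ry@2 = +6006.8666 N

-1162.801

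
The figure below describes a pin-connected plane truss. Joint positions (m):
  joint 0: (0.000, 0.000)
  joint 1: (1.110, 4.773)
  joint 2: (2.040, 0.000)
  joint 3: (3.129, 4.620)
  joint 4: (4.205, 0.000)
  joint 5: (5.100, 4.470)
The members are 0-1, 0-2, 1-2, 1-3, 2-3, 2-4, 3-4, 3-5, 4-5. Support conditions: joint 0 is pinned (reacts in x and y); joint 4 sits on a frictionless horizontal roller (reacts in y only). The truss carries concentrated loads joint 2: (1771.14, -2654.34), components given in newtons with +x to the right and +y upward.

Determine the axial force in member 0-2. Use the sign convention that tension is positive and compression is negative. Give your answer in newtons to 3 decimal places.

N=6 nodes, M=9 members, R=3 reactions → 2N=12, M+R=12
member 0 (0-1): L=4.9004, (cx,cy)=(0.2265,0.9740)
member 1 (0-2): L=2.0400, (cx,cy)=(1.0000,0.0000)
member 2 (1-2): L=4.8628, (cx,cy)=(0.1912,-0.9815)
member 3 (1-3): L=2.0248, (cx,cy)=(0.9971,-0.0756)
member 4 (2-3): L=4.7466, (cx,cy)=(0.2294,0.9733)
member 5 (2-4): L=2.1650, (cx,cy)=(1.0000,0.0000)
member 6 (3-4): L=4.7436, (cx,cy)=(0.2268,-0.9739)
member 7 (3-5): L=1.9767, (cx,cy)=(0.9971,-0.0759)
member 8 (4-5): L=4.5587, (cx,cy)=(0.1963,0.9805)
solve A·x = −loads:
  F[0-1] = -1403.0913 N (compression)
  F[0-2] = +2088.9591 N (tension)
  F[1-2] = +1438.0937 N (tension)
  F[1-3] = -594.5536 N (compression)
  F[2-3] = +1276.8502 N (tension)
  F[2-4] = +299.9100 N (tension)
  F[3-4] = -1322.1813 N (compression)
  F[3-5] = -0.0000 N (compression)
  F[4-5] = +0.0000 N (tension)
  Rx@0 = -1771.1400 N
  Ry@0 = +1366.6221 N
  Ry@4 = +1287.7179 N

2088.959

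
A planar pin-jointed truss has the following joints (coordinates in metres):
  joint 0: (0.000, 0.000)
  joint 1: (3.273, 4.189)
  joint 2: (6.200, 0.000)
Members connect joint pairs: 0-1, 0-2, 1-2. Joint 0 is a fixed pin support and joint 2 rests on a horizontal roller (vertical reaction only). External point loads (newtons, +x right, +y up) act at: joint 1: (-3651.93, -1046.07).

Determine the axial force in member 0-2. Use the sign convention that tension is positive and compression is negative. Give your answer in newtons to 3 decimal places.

N=3 nodes, M=3 members, R=3 reactions → 2N=6, M+R=6
member 0 (0-1): L=5.3160, (cx,cy)=(0.6157,0.7880)
member 1 (0-2): L=6.2000, (cx,cy)=(1.0000,0.0000)
member 2 (1-2): L=5.1103, (cx,cy)=(0.5728,-0.8197)
solve A·x = −loads:
  F[0-1] = -3757.9713 N (compression)
  F[0-2] = -1338.2064 N (compression)
  F[1-2] = +2336.3926 N (tension)
  Rx@0 = +3651.9300 N
  Ry@0 = +2961.2551 N
  Ry@2 = -1915.1851 N

-1338.206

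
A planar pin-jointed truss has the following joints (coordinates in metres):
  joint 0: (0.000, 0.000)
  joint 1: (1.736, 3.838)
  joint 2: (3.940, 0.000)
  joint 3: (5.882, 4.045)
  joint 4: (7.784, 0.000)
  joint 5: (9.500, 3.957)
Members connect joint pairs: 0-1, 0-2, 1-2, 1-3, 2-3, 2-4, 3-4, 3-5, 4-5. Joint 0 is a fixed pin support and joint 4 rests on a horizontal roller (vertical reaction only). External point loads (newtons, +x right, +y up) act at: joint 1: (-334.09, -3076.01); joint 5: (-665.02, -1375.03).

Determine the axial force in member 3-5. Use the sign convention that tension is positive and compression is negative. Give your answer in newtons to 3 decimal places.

-68.025

N=6 nodes, M=9 members, R=3 reactions → 2N=12, M+R=12
member 0 (0-1): L=4.2124, (cx,cy)=(0.4121,0.9111)
member 1 (0-2): L=3.9400, (cx,cy)=(1.0000,0.0000)
member 2 (1-2): L=4.4258, (cx,cy)=(0.4980,-0.8672)
member 3 (1-3): L=4.1512, (cx,cy)=(0.9988,0.0499)
member 4 (2-3): L=4.4870, (cx,cy)=(0.4328,0.9015)
member 5 (2-4): L=3.8440, (cx,cy)=(1.0000,0.0000)
member 6 (3-4): L=4.4699, (cx,cy)=(0.4255,-0.9050)
member 7 (3-5): L=3.6191, (cx,cy)=(0.9997,-0.0243)
member 8 (4-5): L=4.3131, (cx,cy)=(0.3979,0.9174)
solve A·x = −loads:
  F[0-1] = -2842.2486 N (compression)
  F[0-2] = +172.2402 N (tension)
  F[1-2] = -592.0725 N (compression)
  F[1-3] = -543.0914 N (compression)
  F[2-3] = +569.5426 N (tension)
  F[2-4] = -369.1043 N (compression)
  F[3-4] = -535.6099 N (compression)
  F[3-5] = -68.0247 N (compression)
  F[4-5] = -1500.5620 N (compression)
  Rx@0 = +999.1100 N
  Ry@0 = +2589.6555 N
  Ry@4 = +1861.3845 N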